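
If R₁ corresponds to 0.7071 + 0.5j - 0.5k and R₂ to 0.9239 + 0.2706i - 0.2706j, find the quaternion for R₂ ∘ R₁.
0.7886 + 0.3266i + 0.4059j - 0.3266k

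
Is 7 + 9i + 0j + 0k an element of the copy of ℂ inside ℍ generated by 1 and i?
Yes. The quaternion 7 + 9i has j- and k-coefficients y = z = 0, so it lies in the complex subalgebra spanned by 1 and i.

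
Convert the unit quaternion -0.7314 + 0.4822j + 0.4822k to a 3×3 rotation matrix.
[[0.0699, 0.7054, -0.7054], [-0.7054, 0.535, 0.465], [0.7054, 0.465, 0.535]]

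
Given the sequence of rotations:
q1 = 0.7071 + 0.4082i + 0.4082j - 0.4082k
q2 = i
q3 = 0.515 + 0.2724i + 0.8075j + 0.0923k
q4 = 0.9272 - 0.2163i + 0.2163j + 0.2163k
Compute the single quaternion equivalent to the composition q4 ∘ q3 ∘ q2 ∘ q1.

q2 · q1 = -0.4082 + 0.7071i + 0.4082j + 0.4082k
q3 · q2 · q1 = -0.7701 + 0.5449i - 0.1653j - 0.2872k
q4 · q3 · q2 · q1 = -0.4983 + 0.6454i - 0.2641j - 0.515k
-0.4983 + 0.6454i - 0.2641j - 0.515k


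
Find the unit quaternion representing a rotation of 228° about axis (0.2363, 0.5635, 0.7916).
-0.4067 + 0.2159i + 0.5148j + 0.7232k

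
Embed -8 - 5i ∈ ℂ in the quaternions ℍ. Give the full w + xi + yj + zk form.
-8 - 5i + 0j + 0k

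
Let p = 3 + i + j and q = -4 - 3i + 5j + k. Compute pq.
-14 - 12i + 10j + 11k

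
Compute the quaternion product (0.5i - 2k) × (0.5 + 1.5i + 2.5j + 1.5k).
2.25 + 5.25i - 3.75j + 0.25k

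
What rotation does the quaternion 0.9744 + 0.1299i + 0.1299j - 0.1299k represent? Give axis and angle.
axis = (√3/3, √3/3, -√3/3), θ = 26°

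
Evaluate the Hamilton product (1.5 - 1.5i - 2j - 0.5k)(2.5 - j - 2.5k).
0.5 + 0.75i - 10.25j - 3.5k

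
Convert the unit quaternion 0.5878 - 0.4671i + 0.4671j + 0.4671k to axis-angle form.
axis = (-√3/3, √3/3, √3/3), θ = 108°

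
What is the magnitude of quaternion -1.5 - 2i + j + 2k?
3.354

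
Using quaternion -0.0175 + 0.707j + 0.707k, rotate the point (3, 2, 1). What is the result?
(-2.973, 0.926, 2.074)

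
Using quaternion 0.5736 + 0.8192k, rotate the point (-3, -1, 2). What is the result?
(1.966, -2.477, 2)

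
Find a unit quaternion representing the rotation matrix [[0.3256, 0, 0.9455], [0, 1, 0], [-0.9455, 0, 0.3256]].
0.8141 + 0.5807j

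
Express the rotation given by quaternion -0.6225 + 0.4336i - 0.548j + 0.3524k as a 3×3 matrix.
[[0.151, -0.0365, 0.9879], [-0.914, 0.3756, 0.1536], [-0.3767, -0.9261, 0.0234]]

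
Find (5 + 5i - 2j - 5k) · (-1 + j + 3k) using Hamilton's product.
12 - 6i - 8j + 25k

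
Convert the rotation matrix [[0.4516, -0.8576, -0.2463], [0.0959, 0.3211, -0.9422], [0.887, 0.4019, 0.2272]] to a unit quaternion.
0.7071 + 0.4752i - 0.4007j + 0.3371k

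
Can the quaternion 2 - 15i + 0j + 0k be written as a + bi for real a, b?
Yes. The quaternion 2 - 15i has j- and k-coefficients y = z = 0, so it lies in the complex subalgebra spanned by 1 and i.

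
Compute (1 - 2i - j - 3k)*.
1 + 2i + j + 3k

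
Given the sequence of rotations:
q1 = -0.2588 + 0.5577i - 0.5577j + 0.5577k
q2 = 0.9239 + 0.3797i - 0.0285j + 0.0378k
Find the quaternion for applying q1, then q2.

q2 · q1 = -0.4878 + 0.4222i - 0.6986j + 0.3096k
-0.4878 + 0.4222i - 0.6986j + 0.3096k


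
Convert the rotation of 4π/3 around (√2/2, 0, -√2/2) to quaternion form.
-0.5 + 0.6124i - 0.6124k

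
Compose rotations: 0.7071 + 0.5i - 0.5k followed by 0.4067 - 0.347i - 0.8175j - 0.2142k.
0.354 + 0.3667i - 0.8587j + 0.0539k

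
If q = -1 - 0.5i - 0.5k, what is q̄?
-1 + 0.5i + 0.5k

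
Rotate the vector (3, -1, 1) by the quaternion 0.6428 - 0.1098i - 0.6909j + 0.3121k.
(-1.156, 0.588, 3.053)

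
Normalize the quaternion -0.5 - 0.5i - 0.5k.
-0.5774 - 0.5774i - 0.5774k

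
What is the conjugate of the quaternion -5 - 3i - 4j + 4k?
-5 + 3i + 4j - 4k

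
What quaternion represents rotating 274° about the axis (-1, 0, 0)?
-0.7314 - 0.682i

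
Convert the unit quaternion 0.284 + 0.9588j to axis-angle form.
axis = (0, 1, 0), θ = 147°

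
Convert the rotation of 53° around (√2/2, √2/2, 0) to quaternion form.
0.8949 + 0.3155i + 0.3155j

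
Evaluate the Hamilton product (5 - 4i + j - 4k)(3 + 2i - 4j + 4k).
43 - 14i - 9j + 22k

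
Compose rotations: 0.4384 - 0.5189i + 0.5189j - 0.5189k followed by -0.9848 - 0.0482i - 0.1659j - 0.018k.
-0.38 + 0.5853i - 0.5994j + 0.392k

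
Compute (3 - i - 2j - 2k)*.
3 + i + 2j + 2k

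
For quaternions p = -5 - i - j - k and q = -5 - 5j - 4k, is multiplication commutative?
No: pq = 16 + 4i + 26j + 30k ≠ 16 + 6i + 34j + 20k = qp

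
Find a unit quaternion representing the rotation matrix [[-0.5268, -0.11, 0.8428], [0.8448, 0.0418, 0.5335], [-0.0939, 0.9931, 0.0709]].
0.3827 + 0.3002i + 0.6119j + 0.6237k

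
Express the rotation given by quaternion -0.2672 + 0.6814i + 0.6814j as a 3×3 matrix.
[[0.0714, 0.9286, -0.3641], [0.9286, 0.0714, 0.3641], [0.3641, -0.3641, -0.8572]]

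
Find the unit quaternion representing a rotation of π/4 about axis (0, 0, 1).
0.9239 + 0.3827k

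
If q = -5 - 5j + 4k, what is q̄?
-5 + 5j - 4k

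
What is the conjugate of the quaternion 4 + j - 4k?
4 - j + 4k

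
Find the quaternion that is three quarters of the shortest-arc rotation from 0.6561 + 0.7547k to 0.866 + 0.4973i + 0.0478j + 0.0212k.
0.8852 + 0.3995i + 0.0384j + 0.2351k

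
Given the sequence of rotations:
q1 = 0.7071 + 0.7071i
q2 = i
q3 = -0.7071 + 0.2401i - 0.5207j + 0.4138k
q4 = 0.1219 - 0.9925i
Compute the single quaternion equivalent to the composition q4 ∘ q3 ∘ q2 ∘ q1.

q2 · q1 = -0.7071 + 0.7071i
q3 · q2 · q1 = 0.3302 - 0.6698i + 0.6608j + 0.0756k
q4 · q3 · q2 · q1 = -0.6245 - 0.4094i + 0.1556j - 0.6466k
-0.6245 - 0.4094i + 0.1556j - 0.6466k


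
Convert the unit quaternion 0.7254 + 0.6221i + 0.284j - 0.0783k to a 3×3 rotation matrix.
[[0.8264, 0.467, 0.3146], [0.2398, 0.2137, -0.947], [-0.5094, 0.8581, 0.0647]]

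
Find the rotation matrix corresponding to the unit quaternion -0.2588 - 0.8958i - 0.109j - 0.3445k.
[[0.7389, 0.017, 0.6736], [0.3736, -0.8423, -0.3886], [0.5608, 0.5388, -0.6287]]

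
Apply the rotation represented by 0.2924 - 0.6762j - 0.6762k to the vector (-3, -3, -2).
(2.092, -0.899, -4.101)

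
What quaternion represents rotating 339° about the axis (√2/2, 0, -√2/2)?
-0.9833 + 0.1289i - 0.1289k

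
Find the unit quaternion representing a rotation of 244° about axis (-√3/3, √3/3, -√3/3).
-0.5299 - 0.4896i + 0.4896j - 0.4896k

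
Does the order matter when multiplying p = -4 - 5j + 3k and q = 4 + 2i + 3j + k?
Yes: pq = -4 - 22i - 26j + 18k ≠ -4 + 6i - 38j - 2k = qp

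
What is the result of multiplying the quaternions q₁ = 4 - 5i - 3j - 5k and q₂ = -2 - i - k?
-18 + 9i + 6j + 3k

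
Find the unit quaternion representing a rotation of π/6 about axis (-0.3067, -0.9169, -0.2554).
0.9659 - 0.0794i - 0.2373j - 0.0661k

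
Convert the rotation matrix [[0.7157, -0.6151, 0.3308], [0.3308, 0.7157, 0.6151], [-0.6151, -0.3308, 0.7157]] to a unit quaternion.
0.887 - 0.2666i + 0.2666j + 0.2666k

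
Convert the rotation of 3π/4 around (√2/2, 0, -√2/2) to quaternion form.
0.3827 + 0.6533i - 0.6533k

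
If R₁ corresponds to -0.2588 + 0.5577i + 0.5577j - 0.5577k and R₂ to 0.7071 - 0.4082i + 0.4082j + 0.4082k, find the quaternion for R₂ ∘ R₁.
0.0447 + 0.0447i + 0.2887j - 0.9553k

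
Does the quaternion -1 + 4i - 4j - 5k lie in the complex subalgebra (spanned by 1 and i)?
No. The quaternion -1 + 4i - 4j - 5k has j-coefficient y = -4 and k-coefficient z = -5, not both zero, so it does not lie in the complex subalgebra spanned by 1 and i.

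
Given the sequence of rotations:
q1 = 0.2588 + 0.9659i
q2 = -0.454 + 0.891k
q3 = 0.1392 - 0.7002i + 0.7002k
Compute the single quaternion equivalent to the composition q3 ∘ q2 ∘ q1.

q2 · q1 = -0.1175 - 0.4385i + 0.8606j + 0.2306k
q3 · q2 · q1 = -0.4849 - 0.5814i - 0.0258j - 0.6528k
-0.4849 - 0.5814i - 0.0258j - 0.6528k


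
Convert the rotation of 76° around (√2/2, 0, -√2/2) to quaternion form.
0.788 + 0.4353i - 0.4353k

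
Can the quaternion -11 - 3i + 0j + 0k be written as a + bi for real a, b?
Yes. The quaternion -11 - 3i has j- and k-coefficients y = z = 0, so it lies in the complex subalgebra spanned by 1 and i.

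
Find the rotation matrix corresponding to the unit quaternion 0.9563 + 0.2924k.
[[0.829, -0.5592, 0], [0.5592, 0.829, 0], [0, 0, 1]]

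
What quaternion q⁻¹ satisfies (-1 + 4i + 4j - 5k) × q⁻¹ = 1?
-0.0172 - 0.069i - 0.069j + 0.0862k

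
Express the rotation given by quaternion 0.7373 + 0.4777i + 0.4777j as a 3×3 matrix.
[[0.5436, 0.4564, 0.7044], [0.4564, 0.5436, -0.7044], [-0.7044, 0.7044, 0.0872]]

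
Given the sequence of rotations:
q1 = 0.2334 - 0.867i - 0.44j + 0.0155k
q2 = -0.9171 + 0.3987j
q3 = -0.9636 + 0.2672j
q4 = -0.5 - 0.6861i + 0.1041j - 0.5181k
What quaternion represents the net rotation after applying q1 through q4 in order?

q2 · q1 = -0.0386 + 0.8013i + 0.4966j + 0.3315k
q3 · q2 · q1 = -0.0955 - 0.6836i - 0.4888j - 0.5335k
q4 · q3 · q2 · q1 = -0.6468 + 0.0985i + 0.2226j + 0.7228k
-0.6468 + 0.0985i + 0.2226j + 0.7228k


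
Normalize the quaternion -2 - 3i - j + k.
-0.5164 - 0.7746i - 0.2582j + 0.2582k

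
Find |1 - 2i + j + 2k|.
√10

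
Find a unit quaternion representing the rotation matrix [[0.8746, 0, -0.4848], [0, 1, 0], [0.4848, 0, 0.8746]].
0.9681 - 0.2504j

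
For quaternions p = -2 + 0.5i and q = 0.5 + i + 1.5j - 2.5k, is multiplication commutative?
No: pq = -1.5 - 1.75i - 1.75j + 5.75k ≠ -1.5 - 1.75i - 4.25j + 4.25k = qp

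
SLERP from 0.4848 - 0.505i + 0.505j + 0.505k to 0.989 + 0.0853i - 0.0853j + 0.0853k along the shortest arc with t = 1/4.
0.7046 - 0.3915i + 0.3915j + 0.4439k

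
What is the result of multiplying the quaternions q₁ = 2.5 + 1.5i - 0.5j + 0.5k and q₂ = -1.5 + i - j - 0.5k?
-5.5 + i - 0.5j - 3k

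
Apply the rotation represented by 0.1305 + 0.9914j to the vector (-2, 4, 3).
(2.708, 4, -2.38)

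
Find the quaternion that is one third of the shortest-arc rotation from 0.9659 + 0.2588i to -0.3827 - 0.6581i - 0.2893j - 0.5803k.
0.8587 + 0.4461i + 0.1125j + 0.2257k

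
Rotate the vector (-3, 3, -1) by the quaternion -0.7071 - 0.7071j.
(-1, 3, 3)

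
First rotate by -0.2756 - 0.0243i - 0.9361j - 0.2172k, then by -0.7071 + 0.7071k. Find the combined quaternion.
0.3485 + 0.6791i + 0.6447j - 0.0413k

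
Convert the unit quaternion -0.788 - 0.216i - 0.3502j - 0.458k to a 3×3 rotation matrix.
[[0.3352, -0.5705, 0.7498], [0.8731, 0.4872, -0.0196], [-0.3541, 0.6612, 0.6614]]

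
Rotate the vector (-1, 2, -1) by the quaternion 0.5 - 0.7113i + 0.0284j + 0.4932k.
(-0.906, -2.189, -0.623)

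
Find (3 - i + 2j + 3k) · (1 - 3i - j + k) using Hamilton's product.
-1 - 5i - 9j + 13k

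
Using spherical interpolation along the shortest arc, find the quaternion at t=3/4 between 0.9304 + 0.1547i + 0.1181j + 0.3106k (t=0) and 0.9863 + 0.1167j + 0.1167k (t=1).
0.9782 + 0.0391i + 0.1178j + 0.1664k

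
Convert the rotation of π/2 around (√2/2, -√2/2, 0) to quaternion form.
0.7071 + 0.5i - 0.5j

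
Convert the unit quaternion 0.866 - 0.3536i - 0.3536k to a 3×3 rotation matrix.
[[0.7499, 0.6124, 0.2501], [-0.6124, 0.4999, 0.6124], [0.2501, -0.6124, 0.7499]]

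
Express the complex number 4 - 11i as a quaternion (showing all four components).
4 - 11i + 0j + 0k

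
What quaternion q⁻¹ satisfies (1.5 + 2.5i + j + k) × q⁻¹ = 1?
0.1429 - 0.2381i - 0.0952j - 0.0952k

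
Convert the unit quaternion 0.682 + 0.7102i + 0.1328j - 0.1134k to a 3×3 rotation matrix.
[[0.939, 0.3433, 0.0201], [0.034, -0.0345, -0.9988], [-0.3422, 0.9386, -0.044]]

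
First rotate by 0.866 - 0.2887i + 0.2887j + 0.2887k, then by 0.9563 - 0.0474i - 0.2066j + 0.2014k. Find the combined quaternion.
0.816 - 0.4349i + 0.0527j + 0.3772k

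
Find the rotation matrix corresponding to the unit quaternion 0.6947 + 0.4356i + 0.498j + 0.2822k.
[[0.3447, 0.0418, 0.9378], [0.8259, 0.4612, -0.3242], [-0.4461, 0.8863, 0.1245]]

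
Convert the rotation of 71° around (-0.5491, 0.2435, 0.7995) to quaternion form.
0.8141 - 0.3189i + 0.1414j + 0.4643k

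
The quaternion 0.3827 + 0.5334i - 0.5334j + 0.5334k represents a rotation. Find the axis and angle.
axis = (√3/3, -√3/3, √3/3), θ = 3π/4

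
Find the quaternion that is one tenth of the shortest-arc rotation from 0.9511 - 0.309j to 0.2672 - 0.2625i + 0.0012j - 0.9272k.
0.9464 - 0.0356i - 0.2955j - 0.1256k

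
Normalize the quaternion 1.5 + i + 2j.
0.5571 + 0.3714i + 0.7428j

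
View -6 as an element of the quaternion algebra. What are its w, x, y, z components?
-6 + 0i + 0j + 0k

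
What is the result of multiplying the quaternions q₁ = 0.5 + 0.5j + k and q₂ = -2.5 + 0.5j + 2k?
-3.5 + 0.5i - j - 1.5k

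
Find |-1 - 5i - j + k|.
√28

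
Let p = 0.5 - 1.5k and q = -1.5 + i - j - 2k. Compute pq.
-3.75 - i - 2j + 1.25k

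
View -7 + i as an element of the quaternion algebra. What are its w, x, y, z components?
-7 + i + 0j + 0k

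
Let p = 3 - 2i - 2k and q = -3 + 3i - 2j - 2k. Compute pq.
-7 + 11i - 16j + 4k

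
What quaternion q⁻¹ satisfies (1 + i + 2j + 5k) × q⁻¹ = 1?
0.0323 - 0.0323i - 0.0645j - 0.1613k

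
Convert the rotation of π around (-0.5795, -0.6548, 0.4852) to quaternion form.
-0.5795i - 0.6548j + 0.4852k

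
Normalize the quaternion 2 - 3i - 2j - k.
0.4714 - 0.7071i - 0.4714j - 0.2357k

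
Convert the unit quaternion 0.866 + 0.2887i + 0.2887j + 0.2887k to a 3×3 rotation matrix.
[[0.6666, -0.3333, 0.6667], [0.6667, 0.6666, -0.3333], [-0.3333, 0.6667, 0.6666]]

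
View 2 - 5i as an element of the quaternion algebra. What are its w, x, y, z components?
2 - 5i + 0j + 0k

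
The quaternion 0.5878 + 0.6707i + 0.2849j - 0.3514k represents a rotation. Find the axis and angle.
axis = (0.829, 0.3522, -0.4344), θ = 108°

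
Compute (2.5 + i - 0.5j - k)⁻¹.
0.2941 - 0.1176i + 0.0588j + 0.1176k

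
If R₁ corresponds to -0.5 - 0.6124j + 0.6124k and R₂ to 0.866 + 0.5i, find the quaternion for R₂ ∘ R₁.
-0.433 - 0.25i - 0.8365j + 0.2241k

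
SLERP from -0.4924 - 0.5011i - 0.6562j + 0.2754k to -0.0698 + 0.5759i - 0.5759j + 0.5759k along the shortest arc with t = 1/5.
-0.4579 - 0.2946i - 0.7381j + 0.3983k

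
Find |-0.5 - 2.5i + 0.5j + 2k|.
3.279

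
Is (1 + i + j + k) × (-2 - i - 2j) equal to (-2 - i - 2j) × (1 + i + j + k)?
No: pq = 1 - i - 5j - 3k ≠ 1 - 5i - 3j - k = qp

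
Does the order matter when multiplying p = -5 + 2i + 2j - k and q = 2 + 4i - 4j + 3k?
Yes: pq = -7 - 14i + 14j - 33k ≠ -7 - 18i + 34j - k = qp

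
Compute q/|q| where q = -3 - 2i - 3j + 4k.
-0.4867 - 0.3244i - 0.4867j + 0.6489k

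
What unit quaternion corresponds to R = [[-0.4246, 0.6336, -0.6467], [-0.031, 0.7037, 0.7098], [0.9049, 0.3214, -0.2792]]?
-0.5 + 0.1942i + 0.7758j + 0.3323k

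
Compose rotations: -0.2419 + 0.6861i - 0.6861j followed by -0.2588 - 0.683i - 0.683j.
0.0626 - 0.0123i + 0.3428j + 0.9372k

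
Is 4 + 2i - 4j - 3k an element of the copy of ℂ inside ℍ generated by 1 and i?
No. The quaternion 4 + 2i - 4j - 3k has j-coefficient y = -4 and k-coefficient z = -3, not both zero, so it does not lie in the complex subalgebra spanned by 1 and i.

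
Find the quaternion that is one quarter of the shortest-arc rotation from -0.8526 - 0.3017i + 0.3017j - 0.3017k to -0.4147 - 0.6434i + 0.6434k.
-0.85 - 0.4589i + 0.2541j - 0.0492k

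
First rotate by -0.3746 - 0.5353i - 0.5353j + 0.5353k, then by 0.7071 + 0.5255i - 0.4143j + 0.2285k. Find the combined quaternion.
-0.3277 - 0.6748i - 0.6269j - 0.2102k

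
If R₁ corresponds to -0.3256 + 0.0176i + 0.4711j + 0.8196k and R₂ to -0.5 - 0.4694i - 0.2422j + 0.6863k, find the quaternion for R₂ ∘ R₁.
-0.2773 - 0.3778i + 0.2401j - 0.8501k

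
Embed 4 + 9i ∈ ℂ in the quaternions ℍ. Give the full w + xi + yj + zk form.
4 + 9i + 0j + 0k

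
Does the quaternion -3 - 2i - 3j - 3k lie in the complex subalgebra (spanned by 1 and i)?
No. The quaternion -3 - 2i - 3j - 3k has j-coefficient y = -3 and k-coefficient z = -3, not both zero, so it does not lie in the complex subalgebra spanned by 1 and i.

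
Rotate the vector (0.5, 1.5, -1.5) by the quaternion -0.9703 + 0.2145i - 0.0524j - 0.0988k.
(0.077, 0.777, -2.035)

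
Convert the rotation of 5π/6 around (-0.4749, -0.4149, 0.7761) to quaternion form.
0.2588 - 0.4587i - 0.4008j + 0.7497k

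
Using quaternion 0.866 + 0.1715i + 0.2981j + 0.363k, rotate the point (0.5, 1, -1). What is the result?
(-0.888, 1.124, -0.446)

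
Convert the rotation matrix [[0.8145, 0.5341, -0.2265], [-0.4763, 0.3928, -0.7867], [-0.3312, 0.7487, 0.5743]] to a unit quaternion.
0.8339 + 0.4603i + 0.0314j - 0.3029k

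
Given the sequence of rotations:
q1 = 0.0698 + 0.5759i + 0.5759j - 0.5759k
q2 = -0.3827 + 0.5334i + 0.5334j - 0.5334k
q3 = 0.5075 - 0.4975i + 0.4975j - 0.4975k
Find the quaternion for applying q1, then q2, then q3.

q2 · q1 = -0.9483 - 0.1832i - 0.1832j + 0.1832k
q3 · q2 · q1 = -0.3901 + 0.3788i - 0.3825j + 0.747k
-0.3901 + 0.3788i - 0.3825j + 0.747k


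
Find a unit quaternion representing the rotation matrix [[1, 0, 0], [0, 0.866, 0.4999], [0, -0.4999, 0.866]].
0.9659 - 0.2588i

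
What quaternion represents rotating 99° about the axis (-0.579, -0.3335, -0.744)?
0.6494 - 0.4403i - 0.2536j - 0.5657k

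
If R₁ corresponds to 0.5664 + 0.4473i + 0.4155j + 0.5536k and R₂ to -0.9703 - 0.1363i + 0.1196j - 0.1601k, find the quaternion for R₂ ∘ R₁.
-0.4497 - 0.3785i - 0.3316j - 0.738k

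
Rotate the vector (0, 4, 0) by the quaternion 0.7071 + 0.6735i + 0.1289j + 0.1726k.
(-0.282, 0.133, 3.988)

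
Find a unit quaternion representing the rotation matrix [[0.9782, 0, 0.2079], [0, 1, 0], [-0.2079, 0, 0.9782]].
0.9945 + 0.1045j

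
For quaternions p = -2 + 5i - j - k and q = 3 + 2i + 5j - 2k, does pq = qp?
No: pq = -13 + 18i - 5j + 28k ≠ -13 + 4i - 21j - 26k = qp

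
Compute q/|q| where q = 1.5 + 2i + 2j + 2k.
0.3974 + 0.5298i + 0.5298j + 0.5298k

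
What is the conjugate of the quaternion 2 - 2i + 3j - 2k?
2 + 2i - 3j + 2k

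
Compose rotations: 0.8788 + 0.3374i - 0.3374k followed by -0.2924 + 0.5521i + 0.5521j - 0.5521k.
-0.6295 + 0.2003i + 0.4852j - 0.5728k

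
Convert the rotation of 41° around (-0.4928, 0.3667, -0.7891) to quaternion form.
0.9367 - 0.1726i + 0.1284j - 0.2763k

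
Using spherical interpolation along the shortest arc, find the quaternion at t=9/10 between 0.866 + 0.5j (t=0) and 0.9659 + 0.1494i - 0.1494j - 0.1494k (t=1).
0.9777 + 0.1367i - 0.0823j - 0.1367k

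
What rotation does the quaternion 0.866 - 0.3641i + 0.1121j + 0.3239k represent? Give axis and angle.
axis = (-0.7281, 0.2242, 0.6477), θ = π/3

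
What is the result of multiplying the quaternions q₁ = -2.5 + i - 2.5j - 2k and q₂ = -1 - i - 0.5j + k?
4.25 - 2i + 4.75j - 3.5k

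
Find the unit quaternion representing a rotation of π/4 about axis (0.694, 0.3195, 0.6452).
0.9239 + 0.2656i + 0.1223j + 0.2469k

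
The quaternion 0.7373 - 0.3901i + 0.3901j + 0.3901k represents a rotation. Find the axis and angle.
axis = (-√3/3, √3/3, √3/3), θ = 85°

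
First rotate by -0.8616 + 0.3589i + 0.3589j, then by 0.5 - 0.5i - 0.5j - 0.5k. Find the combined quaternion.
-0.0719 + 0.7897i + 0.4308j + 0.4308k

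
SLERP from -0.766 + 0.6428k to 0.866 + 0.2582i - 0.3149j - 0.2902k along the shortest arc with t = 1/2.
-0.8485 - 0.1342i + 0.1637j + 0.4851k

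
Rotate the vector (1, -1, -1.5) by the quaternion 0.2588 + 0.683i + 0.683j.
(-1.396, 1.396, 0.592)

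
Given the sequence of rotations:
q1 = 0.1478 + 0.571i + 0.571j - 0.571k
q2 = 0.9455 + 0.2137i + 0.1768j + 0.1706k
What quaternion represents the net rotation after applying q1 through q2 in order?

q2 · q1 = 0.0142 + 0.3731i + 0.7854j - 0.4936k
0.0142 + 0.3731i + 0.7854j - 0.4936k


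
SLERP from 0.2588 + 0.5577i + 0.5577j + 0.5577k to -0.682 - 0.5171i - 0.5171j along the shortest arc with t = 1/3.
0.4269 + 0.5768i + 0.5768j + 0.3904k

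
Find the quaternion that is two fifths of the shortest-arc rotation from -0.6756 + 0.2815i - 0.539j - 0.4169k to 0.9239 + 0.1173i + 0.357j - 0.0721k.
-0.8266 + 0.1282i - 0.4958j - 0.2336k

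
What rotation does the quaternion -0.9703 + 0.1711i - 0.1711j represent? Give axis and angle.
axis = (√2/2, -√2/2, 0), θ = 332°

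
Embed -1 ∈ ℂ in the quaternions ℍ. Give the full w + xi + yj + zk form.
-1 + 0i + 0j + 0k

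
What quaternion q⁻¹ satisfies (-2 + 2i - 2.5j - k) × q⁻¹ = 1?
-0.1311 - 0.1311i + 0.1639j + 0.0656k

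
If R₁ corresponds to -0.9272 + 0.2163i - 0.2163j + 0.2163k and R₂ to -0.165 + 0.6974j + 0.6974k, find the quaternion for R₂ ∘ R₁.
0.153 + 0.266i - 0.4601j - 0.8332k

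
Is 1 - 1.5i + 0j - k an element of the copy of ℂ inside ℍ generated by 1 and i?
No. The quaternion 1 - 1.5i - k has j-coefficient y = 0 and k-coefficient z = -1, not both zero, so it does not lie in the complex subalgebra spanned by 1 and i.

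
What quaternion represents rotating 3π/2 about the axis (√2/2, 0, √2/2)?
-0.7071 + 0.5i + 0.5k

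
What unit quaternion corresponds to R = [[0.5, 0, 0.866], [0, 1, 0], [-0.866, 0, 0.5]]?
0.866 + 0.5j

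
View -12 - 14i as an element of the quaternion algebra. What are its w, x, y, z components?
-12 - 14i + 0j + 0k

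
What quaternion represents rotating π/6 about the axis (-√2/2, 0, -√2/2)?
0.9659 - 0.183i - 0.183k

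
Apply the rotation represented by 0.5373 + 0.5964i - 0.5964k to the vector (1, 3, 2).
(0.789, -3.191, 1.789)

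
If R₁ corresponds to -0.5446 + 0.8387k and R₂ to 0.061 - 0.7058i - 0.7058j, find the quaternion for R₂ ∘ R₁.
-0.0332 - 0.2076i + 0.9763j + 0.0512k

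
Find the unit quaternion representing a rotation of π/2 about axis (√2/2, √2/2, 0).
0.7071 + 0.5i + 0.5j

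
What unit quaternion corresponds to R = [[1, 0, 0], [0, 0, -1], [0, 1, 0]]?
0.7071 + 0.7071i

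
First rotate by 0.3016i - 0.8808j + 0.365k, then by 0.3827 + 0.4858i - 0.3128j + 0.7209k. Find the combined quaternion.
-0.6852 + 0.6362i - 0.297j - 0.1939k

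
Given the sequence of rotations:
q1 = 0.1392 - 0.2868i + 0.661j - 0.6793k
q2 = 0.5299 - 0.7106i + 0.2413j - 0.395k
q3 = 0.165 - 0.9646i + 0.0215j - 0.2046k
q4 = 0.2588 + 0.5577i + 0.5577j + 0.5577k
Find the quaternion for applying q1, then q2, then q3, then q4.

q2 · q1 = -0.5579 - 0.1537i + 0.0144j - 0.8154k
q3 · q2 · q1 = -0.4075 + 0.4982i - 0.7647j - 0.031k
q4 · q3 · q2 · q1 = 0.0605 + 0.3109i - 0.13j - 0.9396k
0.0605 + 0.3109i - 0.13j - 0.9396k


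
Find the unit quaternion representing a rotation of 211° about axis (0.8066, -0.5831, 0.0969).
-0.2672 + 0.7773i - 0.5619j + 0.0934k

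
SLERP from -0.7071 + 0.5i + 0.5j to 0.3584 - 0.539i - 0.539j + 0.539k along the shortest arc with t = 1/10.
-0.6839 + 0.5143i + 0.5143j - 0.0579k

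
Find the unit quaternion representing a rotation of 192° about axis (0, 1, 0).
-0.1045 + 0.9945j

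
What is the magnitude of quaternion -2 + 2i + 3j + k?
√18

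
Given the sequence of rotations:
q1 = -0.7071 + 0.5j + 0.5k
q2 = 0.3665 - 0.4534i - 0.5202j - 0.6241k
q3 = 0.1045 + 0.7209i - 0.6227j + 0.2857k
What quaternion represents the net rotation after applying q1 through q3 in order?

q2 · q1 = 0.313 + 0.3725i + 0.7778j + 0.3979k
q3 · q2 · q1 = 0.1348 - 0.2054i - 0.294j + 0.9237k
0.1348 - 0.2054i - 0.294j + 0.9237k


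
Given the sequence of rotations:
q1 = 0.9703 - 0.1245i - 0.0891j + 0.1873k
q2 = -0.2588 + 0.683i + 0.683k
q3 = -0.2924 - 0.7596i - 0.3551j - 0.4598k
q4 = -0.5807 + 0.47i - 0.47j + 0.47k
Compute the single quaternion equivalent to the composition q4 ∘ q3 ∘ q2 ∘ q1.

q2 · q1 = -0.294 + 0.7558i - 0.1899j + 0.5534k
q3 · q2 · q1 = 0.8471 - 0.2815i + 0.2328j + 0.386k
q4 · q3 · q2 · q1 = -0.4316 + 0.2708i - 0.847j + 0.1511k
-0.4316 + 0.2708i - 0.847j + 0.1511k


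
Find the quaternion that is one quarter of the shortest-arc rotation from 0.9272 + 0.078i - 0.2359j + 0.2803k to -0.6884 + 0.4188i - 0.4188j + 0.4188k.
0.9903 - 0.066i - 0.0659j + 0.103k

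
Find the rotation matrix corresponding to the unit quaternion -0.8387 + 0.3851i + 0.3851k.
[[0.7034, 0.646, 0.2966], [-0.646, 0.4068, 0.646], [0.2966, -0.646, 0.7034]]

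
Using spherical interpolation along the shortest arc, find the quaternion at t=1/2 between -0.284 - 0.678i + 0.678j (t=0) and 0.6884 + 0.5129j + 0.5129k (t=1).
0.2664 - 0.4466i + 0.7845j + 0.3379k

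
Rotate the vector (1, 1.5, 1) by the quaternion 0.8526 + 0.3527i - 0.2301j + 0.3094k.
(-0.506, 0.461, 1.944)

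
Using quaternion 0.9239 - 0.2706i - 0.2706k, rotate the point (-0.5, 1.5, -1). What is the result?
(0.177, 0.811, -1.677)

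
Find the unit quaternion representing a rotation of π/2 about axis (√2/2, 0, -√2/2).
0.7071 + 0.5i - 0.5k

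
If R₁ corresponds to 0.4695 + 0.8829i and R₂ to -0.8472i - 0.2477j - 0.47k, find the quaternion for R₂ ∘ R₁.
0.748 - 0.3978i - 0.5313j - 0.002k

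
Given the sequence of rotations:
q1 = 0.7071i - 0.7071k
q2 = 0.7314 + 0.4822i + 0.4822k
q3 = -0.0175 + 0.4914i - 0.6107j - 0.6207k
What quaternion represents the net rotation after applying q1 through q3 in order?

q2 · q1 = 0.5172i + 0.6819j - 0.5172k
q3 · q2 · q1 = -0.1587 + 0.7301i - 0.0788j + 0.66k
-0.1587 + 0.7301i - 0.0788j + 0.66k


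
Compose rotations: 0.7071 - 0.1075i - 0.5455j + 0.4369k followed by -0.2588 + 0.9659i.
-0.0792 + 0.7108i - 0.2808j - 0.64k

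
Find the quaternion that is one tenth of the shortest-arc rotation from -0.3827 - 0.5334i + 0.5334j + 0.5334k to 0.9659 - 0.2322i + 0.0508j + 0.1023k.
-0.5072 - 0.4827i + 0.5085j + 0.5012k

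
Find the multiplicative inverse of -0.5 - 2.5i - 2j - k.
-0.0435 + 0.2174i + 0.1739j + 0.087k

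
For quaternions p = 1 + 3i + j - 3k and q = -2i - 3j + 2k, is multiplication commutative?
No: pq = 15 - 9i - 3j - 5k ≠ 15 + 5i - 3j + 9k = qp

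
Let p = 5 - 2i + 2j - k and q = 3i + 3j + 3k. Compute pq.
3 + 24i + 18j + 3k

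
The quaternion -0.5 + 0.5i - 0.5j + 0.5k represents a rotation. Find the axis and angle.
axis = (√3/3, -√3/3, √3/3), θ = 4π/3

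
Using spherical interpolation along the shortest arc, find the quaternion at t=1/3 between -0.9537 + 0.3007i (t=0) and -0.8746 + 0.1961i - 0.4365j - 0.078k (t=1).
-0.9501 + 0.2721i - 0.1503j - 0.0269k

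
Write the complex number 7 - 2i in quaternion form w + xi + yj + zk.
7 - 2i + 0j + 0k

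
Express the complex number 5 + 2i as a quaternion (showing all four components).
5 + 2i + 0j + 0k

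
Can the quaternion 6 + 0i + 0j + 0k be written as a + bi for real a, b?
Yes. The quaternion 6 has j- and k-coefficients y = z = 0, so it lies in the complex subalgebra spanned by 1 and i.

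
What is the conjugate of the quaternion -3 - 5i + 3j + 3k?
-3 + 5i - 3j - 3k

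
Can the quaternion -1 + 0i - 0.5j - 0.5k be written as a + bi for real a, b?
No. The quaternion -1 - 0.5j - 0.5k has j-coefficient y = -0.5 and k-coefficient z = -0.5, not both zero, so it does not lie in the complex subalgebra spanned by 1 and i.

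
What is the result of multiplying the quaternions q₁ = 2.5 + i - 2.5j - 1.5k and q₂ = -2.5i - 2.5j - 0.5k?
-4.5 - 8.75i - 2j - 10k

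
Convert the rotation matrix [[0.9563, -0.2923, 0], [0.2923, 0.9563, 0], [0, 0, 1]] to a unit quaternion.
0.989 + 0.1478k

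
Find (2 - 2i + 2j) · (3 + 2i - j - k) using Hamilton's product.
12 - 4i + 2j - 4k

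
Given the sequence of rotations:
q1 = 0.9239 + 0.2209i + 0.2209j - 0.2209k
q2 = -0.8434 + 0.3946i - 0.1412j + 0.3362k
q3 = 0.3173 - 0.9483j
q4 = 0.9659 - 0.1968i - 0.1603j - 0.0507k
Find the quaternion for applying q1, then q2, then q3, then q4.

q2 · q1 = -0.7609 + 0.1352i - 0.1553j + 0.6153k
q3 · q2 · q1 = -0.3887 - 0.5406i + 0.6723j + 0.3234k
q4 · q3 · q2 · q1 = -0.3577 - 0.4634i + 0.8027j + 0.1131k
-0.3577 - 0.4634i + 0.8027j + 0.1131k


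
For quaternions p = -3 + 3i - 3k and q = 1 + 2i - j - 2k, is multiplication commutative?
No: pq = -15 - 6i + 3j ≠ -15 + 3j + 6k = qp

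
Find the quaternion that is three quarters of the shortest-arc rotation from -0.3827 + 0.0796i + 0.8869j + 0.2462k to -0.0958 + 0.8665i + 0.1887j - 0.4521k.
-0.2183 + 0.7922i + 0.4764j - 0.3128k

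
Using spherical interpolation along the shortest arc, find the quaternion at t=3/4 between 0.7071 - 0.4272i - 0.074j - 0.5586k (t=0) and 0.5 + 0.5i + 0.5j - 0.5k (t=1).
0.6406 + 0.2841i + 0.3951j - 0.5939k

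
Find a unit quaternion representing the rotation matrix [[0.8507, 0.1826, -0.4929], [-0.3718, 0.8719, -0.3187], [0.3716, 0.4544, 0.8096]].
0.9397 + 0.2057i - 0.23j - 0.1475k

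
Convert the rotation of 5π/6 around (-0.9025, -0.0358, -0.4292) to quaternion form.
0.2588 - 0.8717i - 0.0346j - 0.4146k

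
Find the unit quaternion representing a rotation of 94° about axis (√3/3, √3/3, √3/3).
0.682 + 0.4222i + 0.4222j + 0.4222k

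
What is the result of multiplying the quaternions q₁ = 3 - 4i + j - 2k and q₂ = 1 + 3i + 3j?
12 + 11i + 4j - 17k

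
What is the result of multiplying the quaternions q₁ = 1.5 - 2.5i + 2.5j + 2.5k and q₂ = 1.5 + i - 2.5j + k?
8.5 + 6.5i + 5j + 9k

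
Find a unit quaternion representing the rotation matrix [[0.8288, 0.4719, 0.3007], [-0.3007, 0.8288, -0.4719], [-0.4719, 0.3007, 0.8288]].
0.9336 + 0.2069i + 0.2069j - 0.2069k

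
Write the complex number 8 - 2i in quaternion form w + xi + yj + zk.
8 - 2i + 0j + 0k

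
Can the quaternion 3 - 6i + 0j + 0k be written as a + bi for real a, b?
Yes. The quaternion 3 - 6i has j- and k-coefficients y = z = 0, so it lies in the complex subalgebra spanned by 1 and i.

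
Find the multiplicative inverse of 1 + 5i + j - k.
0.0357 - 0.1786i - 0.0357j + 0.0357k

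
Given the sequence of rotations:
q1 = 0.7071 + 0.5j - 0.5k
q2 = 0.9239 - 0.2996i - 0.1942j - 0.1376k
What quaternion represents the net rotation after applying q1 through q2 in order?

q2 · q1 = 0.6816 - 0.0459i + 0.1748j - 0.709k
0.6816 - 0.0459i + 0.1748j - 0.709k


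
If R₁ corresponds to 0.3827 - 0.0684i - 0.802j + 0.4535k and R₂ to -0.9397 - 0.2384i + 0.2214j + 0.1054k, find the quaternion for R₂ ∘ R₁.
-0.2462 + 0.158i + 0.9393j - 0.1795k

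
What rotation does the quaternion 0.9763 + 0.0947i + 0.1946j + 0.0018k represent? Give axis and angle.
axis = (0.4376, 0.8991, 0.0083), θ = 25°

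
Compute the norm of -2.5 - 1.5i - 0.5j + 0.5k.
3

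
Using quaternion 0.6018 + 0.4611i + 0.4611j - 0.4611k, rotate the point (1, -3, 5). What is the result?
(-2.142, -5.479, -0.622)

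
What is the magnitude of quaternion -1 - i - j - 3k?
√12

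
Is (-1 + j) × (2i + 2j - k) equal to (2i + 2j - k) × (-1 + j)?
No: pq = -2 - 3i - 2j - k ≠ -2 - i - 2j + 3k = qp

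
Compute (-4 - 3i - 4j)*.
-4 + 3i + 4j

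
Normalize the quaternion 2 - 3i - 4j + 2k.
0.3482 - 0.5222i - 0.6963j + 0.3482k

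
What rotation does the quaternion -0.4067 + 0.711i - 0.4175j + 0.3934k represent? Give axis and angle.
axis = (0.7783, -0.457, 0.4306), θ = 228°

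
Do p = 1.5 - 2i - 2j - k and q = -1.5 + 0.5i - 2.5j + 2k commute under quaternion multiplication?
No: pq = -4.25 - 2.75i + 2.75j + 10.5k ≠ -4.25 + 10.25i - 4.25j - 1.5k = qp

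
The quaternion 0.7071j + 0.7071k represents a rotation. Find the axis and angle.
axis = (0, √2/2, √2/2), θ = π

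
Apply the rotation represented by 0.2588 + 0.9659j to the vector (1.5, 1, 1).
(-0.799, 1, -1.616)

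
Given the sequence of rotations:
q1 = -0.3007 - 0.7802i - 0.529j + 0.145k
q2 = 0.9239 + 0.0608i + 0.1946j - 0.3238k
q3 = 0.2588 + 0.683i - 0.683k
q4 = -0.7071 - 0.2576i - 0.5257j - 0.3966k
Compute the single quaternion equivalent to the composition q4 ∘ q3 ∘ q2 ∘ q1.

q2 · q1 = -0.0805 - 0.8822i - 0.3034j + 0.351k
q3 · q2 · q1 = 0.8214 - 0.4905i + 0.2843j - 0.0614k
q4 · q3 · q2 · q1 = -0.5821 + 0.2803i - 0.4541j - 0.6134k
-0.5821 + 0.2803i - 0.4541j - 0.6134k


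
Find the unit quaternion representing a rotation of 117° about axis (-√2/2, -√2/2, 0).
0.5225 - 0.6029i - 0.6029j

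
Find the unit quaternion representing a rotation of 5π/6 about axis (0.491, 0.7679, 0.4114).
0.2588 + 0.4743i + 0.7417j + 0.3974k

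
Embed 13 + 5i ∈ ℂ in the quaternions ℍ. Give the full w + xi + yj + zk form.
13 + 5i + 0j + 0k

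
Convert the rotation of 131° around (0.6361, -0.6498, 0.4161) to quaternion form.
0.4147 + 0.5788i - 0.5913j + 0.3786k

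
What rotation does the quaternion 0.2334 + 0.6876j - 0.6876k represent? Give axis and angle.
axis = (0, √2/2, -√2/2), θ = 153°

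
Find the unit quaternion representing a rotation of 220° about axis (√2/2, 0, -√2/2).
-0.342 + 0.6645i - 0.6645k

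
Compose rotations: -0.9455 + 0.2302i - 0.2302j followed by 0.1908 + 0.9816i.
-0.4064 - 0.8842i - 0.0439j - 0.226k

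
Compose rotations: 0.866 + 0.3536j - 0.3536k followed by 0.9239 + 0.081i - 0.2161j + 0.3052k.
0.9844 + 0.0386i + 0.1682j - 0.0337k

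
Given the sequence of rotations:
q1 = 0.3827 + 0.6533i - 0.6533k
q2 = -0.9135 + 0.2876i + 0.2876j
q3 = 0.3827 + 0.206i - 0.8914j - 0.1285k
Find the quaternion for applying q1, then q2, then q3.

q2 · q1 = -0.5375 - 0.6746i + 0.298j + 0.4089k
q3 · q2 · q1 = 0.2514 - 0.6951i + 0.5956j - 0.3144k
0.2514 - 0.6951i + 0.5956j - 0.3144k


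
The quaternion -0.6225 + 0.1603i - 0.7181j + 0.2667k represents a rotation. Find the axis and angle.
axis = (0.2048, -0.9176, 0.3408), θ = 257°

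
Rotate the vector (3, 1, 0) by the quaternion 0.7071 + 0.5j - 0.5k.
(0.707, -1.621, -2.621)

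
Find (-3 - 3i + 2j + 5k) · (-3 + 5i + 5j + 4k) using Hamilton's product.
-6 - 23i + 16j - 52k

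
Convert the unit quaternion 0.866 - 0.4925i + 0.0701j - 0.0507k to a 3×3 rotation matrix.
[[0.985, 0.0188, 0.1714], [-0.1569, 0.5097, 0.8459], [-0.0715, -0.8601, 0.5051]]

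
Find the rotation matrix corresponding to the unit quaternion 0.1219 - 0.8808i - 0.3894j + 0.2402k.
[[0.5813, 0.6274, -0.5181], [0.7445, -0.667, 0.0277], [-0.3282, -0.4018, -0.8549]]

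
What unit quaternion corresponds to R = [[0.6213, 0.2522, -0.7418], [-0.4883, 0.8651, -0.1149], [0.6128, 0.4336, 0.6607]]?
0.887 + 0.1546i - 0.3818j - 0.2087k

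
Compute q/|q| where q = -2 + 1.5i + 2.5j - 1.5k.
-0.5208 + 0.3906i + 0.6509j - 0.3906k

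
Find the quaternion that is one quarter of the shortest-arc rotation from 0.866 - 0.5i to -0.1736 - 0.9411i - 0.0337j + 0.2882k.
0.6787 - 0.7284i - 0.0109j + 0.0932k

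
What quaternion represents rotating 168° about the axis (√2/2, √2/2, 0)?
0.1045 + 0.7032i + 0.7032j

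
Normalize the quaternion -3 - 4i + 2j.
-0.5571 - 0.7428i + 0.3714j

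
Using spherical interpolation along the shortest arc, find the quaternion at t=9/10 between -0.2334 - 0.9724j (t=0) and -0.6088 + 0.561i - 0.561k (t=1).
-0.6237 + 0.5438i - 0.1398j - 0.5438k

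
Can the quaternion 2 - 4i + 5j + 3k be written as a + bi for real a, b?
No. The quaternion 2 - 4i + 5j + 3k has j-coefficient y = 5 and k-coefficient z = 3, not both zero, so it does not lie in the complex subalgebra spanned by 1 and i.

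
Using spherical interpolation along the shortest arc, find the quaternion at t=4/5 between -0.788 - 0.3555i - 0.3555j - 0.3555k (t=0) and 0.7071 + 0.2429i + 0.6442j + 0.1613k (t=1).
-0.7318 - 0.2687i - 0.5925j - 0.2029k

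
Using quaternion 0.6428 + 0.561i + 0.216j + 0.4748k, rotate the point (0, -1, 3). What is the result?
(2.799, -1.468, -0.095)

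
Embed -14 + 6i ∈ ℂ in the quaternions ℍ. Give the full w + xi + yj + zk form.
-14 + 6i + 0j + 0k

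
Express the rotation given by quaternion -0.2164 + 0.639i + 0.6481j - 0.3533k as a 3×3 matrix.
[[-0.0897, 0.6754, -0.732], [0.9812, -0.0663, -0.1814], [-0.171, -0.7345, -0.6567]]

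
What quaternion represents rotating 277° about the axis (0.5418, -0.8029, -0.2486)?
-0.749 + 0.359i - 0.532j - 0.1647k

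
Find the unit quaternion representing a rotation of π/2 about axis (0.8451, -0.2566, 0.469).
0.7071 + 0.5976i - 0.1814j + 0.3316k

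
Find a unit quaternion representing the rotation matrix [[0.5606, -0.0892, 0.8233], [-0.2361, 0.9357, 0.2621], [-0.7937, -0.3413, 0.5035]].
0.866 - 0.1742i + 0.4668j - 0.0424k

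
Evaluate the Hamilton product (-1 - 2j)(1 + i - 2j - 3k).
-5 + 5i + 5k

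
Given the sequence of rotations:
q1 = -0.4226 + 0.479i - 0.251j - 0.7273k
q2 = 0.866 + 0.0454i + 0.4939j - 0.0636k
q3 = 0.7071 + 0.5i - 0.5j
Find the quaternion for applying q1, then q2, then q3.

q2 · q1 = -0.31 + 0.0205i - 0.4235j - 0.8509k
q3 · q2 · q1 = -0.4412 + 0.2849i + 0.281j - 0.8032k
-0.4412 + 0.2849i + 0.281j - 0.8032k


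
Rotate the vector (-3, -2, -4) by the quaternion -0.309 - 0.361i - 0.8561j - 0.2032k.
(-2.043, -4.044, 2.911)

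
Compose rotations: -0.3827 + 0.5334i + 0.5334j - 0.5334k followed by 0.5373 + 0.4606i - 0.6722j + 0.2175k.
0.0233 + 0.3529i + 0.9055j + 0.2344k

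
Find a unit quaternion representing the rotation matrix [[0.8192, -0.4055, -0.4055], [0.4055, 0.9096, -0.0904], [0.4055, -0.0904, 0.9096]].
0.9537 - 0.2126j + 0.2126k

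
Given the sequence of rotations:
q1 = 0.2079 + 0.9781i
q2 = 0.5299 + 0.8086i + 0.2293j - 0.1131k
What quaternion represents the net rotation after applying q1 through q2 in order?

q2 · q1 = -0.6807 + 0.6864i - 0.063j - 0.2478k
-0.6807 + 0.6864i - 0.063j - 0.2478k


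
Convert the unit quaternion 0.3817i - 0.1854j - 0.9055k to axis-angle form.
axis = (0.3817, -0.1854, -0.9055), θ = π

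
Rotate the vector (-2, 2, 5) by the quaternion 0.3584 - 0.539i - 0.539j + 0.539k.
(-4.123, -3.232, -2.356)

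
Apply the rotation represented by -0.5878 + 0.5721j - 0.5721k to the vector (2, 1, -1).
(-0.618, 2.345, 0.345)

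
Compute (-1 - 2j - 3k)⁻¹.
-0.0714 + 0.1429j + 0.2143k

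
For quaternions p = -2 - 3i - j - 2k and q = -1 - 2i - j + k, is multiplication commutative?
No: pq = -3 + 4i + 10j + k ≠ -3 + 10i - 4j - k = qp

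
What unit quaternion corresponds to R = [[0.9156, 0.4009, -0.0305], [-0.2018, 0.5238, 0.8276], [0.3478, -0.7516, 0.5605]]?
0.866 - 0.4559i - 0.1092j - 0.174k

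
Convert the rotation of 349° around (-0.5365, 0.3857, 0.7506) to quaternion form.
-0.9954 - 0.0514i + 0.037j + 0.0719k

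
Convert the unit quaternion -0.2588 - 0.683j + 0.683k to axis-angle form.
axis = (0, -√2/2, √2/2), θ = 7π/6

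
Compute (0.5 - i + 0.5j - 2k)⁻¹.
0.0909 + 0.1818i - 0.0909j + 0.3636k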